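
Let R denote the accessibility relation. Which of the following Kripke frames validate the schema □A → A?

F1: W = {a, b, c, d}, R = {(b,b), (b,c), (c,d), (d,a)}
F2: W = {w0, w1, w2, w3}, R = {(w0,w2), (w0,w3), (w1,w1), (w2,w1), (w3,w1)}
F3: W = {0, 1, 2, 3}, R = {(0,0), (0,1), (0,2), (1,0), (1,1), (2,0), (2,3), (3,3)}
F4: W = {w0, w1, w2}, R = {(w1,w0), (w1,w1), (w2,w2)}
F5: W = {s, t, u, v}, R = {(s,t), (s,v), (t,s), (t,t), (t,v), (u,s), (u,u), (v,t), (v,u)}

none

Frame correspondent (Sahlqvist): ∀x Rxx — i.e. reflexivity.
F1: fails — world a does not see itself.
F2: fails — world w0 does not see itself.
F3: fails — world 2 does not see itself.
F4: fails — world w0 does not see itself.
F5: fails — world s does not see itself.
Valid on no frame.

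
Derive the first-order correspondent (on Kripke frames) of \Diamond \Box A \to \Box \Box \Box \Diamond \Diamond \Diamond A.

\forall x \forall y \forall z ((xRy \wedge x R^3 z) \to \exists w (yRw \wedge z R^3 w))

This is a Sahlqvist (Geach-type) schema ◇^1□^1A → □^3◇^3A.
Minimal-valuation argument: fix x; take any y with xR^1y and any z with xR^3z. Set V(A) to the set of worlds R-reachable from y in exactly 1 step. Then □^1A holds at y, so the antecedent holds at x; validity forces ◇^3A at z, giving a w with zR^3w and yR^1w.
First-order correspondent: \forall x \forall y \forall z ((xRy \wedge x R^3 z) \to \exists w (yRw \wedge z R^3 w)).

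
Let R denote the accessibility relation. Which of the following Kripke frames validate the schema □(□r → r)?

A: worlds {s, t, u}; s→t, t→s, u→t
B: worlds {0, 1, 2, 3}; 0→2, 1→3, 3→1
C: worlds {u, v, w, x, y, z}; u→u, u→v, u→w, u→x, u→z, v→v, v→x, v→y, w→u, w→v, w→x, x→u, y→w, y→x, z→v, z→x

The schema corresponds to shift-reflexivity: ∀x ∀y (Rxy → Ryy).
A: fails — Rts but not Rss.
B: fails — R13 but not R33.
C: fails — Ruz but not Rzz.

none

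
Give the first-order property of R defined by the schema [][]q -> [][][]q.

forall x forall z (x R^3 z -> exists w (x R^2 w & z = w))

This is a Sahlqvist (Geach-type) schema ◇^0□^2q → □^3◇^0q.
Minimal-valuation argument: fix x; take any y with xR^0y and any z with xR^3z. Set V(q) to the set of worlds R-reachable from y in exactly 2 steps. Then □^2q holds at y, so the antecedent holds at x; validity forces ◇^0q at z, giving a w with zR^0w and yR^2w.
First-order correspondent: forall x forall z (x R^3 z -> exists w (x R^2 w & z = w)).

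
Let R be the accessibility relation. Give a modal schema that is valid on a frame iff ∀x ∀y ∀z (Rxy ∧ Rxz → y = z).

◇s → □s

This is partial functionality; the standard corresponding axiom is CD: ◇s → □s.
Suppose ◇s→□s is valid. Take Rxy, Rxz and set V(s)={y}. Then ◇s at x, so □s at x, so s at z, i.e. z=y.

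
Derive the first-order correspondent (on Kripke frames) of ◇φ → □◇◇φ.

This is a Sahlqvist (Geach-type) schema ◇^1□^0φ → □^1◇^2φ.
Minimal-valuation argument: fix x; take any y with xR^1y and any z with xR^1z. Set V(φ) to the set of worlds R-reachable from y in exactly 0 steps. Then □^0φ holds at y, so the antecedent holds at x; validity forces ◇^2φ at z, giving a w with zR^2w and yR^0w.
First-order correspondent: ∀x ∀y ∀z ((xRy ∧ xRz) → ∃w (y = w ∧ zR²w)).

∀x ∀y ∀z ((xRy ∧ xRz) → ∃w (y = w ∧ zR²w))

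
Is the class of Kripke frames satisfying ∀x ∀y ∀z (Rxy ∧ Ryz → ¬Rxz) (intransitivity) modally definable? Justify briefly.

Not modally definable

Modal frame validity is preserved under surjective bounded morphisms.
The 5-cycle (worlds w0,w1,w2,w3,w4 with w0→w1→w2→w3→w4→w0) is intransitive. Mapping every world to a single reflexive point • is a surjective bounded morphism; the reflexive point is not intransitive (R••∧R•• but R••).
Hence intransitivity is not modally definable.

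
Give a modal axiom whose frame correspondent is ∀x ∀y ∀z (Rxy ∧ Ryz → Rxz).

A defining formula is □q → □□q (the 4 axiom).
Suppose □q→□□q is valid. Take Rxy, Ryz and set V(q)={w : Rxw}. Then □q at x, so □□q at x, so □q at y, so q at z, i.e. Rxz.

□q → □□q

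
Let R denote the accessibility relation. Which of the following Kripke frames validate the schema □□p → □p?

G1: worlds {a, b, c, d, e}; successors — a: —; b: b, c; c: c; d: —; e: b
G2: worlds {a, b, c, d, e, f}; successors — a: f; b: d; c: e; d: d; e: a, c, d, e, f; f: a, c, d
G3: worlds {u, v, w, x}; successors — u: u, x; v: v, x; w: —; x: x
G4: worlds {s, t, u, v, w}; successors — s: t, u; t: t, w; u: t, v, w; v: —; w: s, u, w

Frame correspondent (Sahlqvist): ∀x ∀y (Rxy → ∃z (Rxz ∧ Rzy)) — i.e. density.
G1: holds.
G2: fails — Rfc but no z with Rfz and Rzc.
G3: holds.
G4: fails — Ruv but no z with Ruz and Rzv.

G1, G3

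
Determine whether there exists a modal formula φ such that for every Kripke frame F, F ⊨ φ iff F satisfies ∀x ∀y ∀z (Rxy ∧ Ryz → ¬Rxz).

Not modally definable

Modal frame validity is preserved under surjective bounded morphisms.
The 3-cycle (worlds s,t,u with s→t→u→s) is intransitive. Mapping every world to a single reflexive point • is a surjective bounded morphism; the reflexive point is not intransitive (R••∧R•• but R••).
So the class is not modally definable.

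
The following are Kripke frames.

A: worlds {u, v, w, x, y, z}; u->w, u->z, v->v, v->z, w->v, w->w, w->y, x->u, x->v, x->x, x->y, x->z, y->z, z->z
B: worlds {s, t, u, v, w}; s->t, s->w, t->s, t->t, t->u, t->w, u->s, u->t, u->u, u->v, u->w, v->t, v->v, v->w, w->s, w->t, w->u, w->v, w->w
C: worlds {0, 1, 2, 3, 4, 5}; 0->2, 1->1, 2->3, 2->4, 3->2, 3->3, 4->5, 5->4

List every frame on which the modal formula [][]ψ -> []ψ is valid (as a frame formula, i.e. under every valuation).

Frame correspondent (Sahlqvist): forall x forall y (Rxy -> exists z (Rxz & Rzy)) — i.e. density.
A: holds.
B: holds.
C: fails — R02 but no z with R0z and Rz2.
Valid on: A, B.

A, B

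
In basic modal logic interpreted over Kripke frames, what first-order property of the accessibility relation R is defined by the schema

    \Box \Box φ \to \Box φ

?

density

Suppose □□φ→□φ is valid. Take Rxy and set V(φ)={w : xR²w}. Then □□φ at x, so □φ at x, so φ at y, i.e. ∃z(Rxz∧Rzy).
The converse is a direct semantic check.
So the correspondent is density.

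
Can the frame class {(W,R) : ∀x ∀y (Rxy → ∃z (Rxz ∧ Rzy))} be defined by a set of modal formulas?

Yes: it is density, defined by the C4 schema □□p → □p.
Suppose □□p→□p is valid. Take Rxy and set V(p)={w : xR²w}. Then □□p at x, so □p at x, so p at y, i.e. ∃z(Rxz∧Rzy).

Yes, by □□p → □p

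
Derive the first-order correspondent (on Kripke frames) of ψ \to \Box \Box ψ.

\forall x \forall z (x R^2 z \to \exists w (x = w \wedge z = w))

This is a Sahlqvist (Geach-type) schema ◇^0□^0ψ → □^2◇^0ψ.
First-order correspondent: \forall x \forall z (x R^2 z \to \exists w (x = w \wedge z = w)).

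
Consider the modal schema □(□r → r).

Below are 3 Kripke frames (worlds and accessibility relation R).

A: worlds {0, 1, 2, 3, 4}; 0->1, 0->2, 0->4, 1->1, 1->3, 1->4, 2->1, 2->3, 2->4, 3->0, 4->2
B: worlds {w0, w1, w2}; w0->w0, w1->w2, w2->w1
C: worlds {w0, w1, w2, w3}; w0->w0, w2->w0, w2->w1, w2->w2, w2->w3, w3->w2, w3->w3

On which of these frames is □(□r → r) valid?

none

Frame correspondent (Sahlqvist): ∀x ∀y (Rxy → Ryy) — i.e. shift-reflexivity.
A: fails — R02 but not R22.
B: fails — Rw1w2 but not Rw2w2.
C: fails — Rw2w1 but not Rw1w1.
Valid on no frame.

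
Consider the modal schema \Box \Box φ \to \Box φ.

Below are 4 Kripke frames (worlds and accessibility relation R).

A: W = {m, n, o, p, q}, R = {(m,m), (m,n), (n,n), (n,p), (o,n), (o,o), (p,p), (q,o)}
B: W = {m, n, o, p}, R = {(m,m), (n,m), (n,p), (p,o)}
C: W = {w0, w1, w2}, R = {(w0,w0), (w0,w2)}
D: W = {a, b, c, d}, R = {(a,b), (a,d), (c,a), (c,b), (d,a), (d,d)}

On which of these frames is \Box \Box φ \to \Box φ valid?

A, C

This is the axiom for density; its first-order frame correspondent is \forall x \forall y (Rxy \to \exists z (Rxz \wedge Rzy)).
A: condition met.
B: fails — Rnp but no z with Rnz and Rzp.
C: condition met.
D: fails — Rab but no z with Raz and Rzb.
Valid on: A, C.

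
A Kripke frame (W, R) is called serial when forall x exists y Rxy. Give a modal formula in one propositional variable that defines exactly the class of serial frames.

A defining formula is □r → ◇r (the D axiom).

□r → ◇r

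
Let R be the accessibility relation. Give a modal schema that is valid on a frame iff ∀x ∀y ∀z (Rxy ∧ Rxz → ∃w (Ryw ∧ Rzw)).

A defining formula is ◇□p → □◇p (the .2 axiom).

◇□p → □◇p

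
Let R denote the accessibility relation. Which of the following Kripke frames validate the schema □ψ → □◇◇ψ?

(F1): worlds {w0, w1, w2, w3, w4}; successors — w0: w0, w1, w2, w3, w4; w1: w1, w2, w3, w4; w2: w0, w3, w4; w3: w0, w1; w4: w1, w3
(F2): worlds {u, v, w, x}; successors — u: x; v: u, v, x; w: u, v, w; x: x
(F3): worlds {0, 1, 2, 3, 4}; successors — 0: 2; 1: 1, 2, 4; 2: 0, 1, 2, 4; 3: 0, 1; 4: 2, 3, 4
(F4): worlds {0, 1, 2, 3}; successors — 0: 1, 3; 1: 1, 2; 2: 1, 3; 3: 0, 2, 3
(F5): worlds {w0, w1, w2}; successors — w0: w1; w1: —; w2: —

This is the axiom for a generalized confluence (Geach) condition; its first-order frame correspondent is ∀x ∀z (xRz → ∃w (xRw ∧ zR²w)).
(F1): satisfies the condition.
(F2): fails — wRu but no t with wRt and uR²t.
(F3): satisfies the condition.
(F4): satisfies the condition.
(F5): fails — w0Rw1 but no w with w0Rw and w1R²w.

(F1), (F3), (F4)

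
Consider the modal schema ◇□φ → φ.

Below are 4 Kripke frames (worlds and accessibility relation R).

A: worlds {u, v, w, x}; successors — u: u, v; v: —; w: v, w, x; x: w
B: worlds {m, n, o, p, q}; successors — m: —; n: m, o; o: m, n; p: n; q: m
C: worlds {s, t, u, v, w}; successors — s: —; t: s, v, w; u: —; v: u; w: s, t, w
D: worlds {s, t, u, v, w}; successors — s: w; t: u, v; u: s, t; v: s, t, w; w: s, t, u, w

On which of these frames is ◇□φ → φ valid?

none

Frame correspondent (Sahlqvist): ∀x ∀y (Rxy → Ryx) — i.e. symmetry.
A: fails — Ruv but not Rvu.
B: fails — Rom but not Rmo.
C: fails — Rtv but not Rvt.
D: fails — Rwt but not Rtw.
Valid on no frame.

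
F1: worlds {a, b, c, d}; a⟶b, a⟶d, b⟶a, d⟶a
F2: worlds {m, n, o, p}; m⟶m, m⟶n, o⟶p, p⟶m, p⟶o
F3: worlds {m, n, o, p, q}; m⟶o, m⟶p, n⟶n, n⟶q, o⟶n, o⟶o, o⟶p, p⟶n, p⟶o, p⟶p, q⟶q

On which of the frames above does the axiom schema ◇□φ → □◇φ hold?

Frame correspondent (Sahlqvist): ∀x ∀y ∀z (Rxy ∧ Rxz → ∃w (Ryw ∧ Rzw)) — i.e. convergence.
F1: condition met.
F2: fails — Rmm and Rmn but m and n have no common successor.
F3: condition met.

F1, F3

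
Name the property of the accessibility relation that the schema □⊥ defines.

This is the Ver axiom.
It corresponds to emptiness of R: ∀x ∀y ¬Rxy.

Emptiness of R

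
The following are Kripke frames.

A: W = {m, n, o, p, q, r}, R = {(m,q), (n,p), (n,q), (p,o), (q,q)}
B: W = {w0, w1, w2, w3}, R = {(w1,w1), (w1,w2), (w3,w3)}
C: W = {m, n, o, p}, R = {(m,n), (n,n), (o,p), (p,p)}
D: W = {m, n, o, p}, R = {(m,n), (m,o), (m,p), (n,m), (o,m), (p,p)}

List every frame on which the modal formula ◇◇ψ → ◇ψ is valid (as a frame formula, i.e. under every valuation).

B, C

Frame correspondent (Sahlqvist): ∀x ∀y ∀z (Rxy ∧ Ryz → Rxz) — i.e. transitivity.
A: fails — Rnp and Rpo but not Rno.
B: ✓.
C: ✓.
D: fails — Rom and Rmo but not Roo.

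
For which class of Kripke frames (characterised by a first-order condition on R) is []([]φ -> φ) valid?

Suppose □(□φ→φ) is valid. Take Rxy and set V(φ)={w : Ryw}. Then at y, □φ holds; since □(□φ→φ) at x, □φ→φ at y, so φ at y, i.e. Ryy.

shift-reflexivity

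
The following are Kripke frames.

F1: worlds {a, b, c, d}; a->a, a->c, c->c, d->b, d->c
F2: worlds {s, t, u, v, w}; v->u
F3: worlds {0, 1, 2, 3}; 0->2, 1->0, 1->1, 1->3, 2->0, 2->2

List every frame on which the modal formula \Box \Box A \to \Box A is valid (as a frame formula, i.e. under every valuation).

F3

The schema corresponds to density: \forall x \forall y (Rxy \to \exists z (Rxz \wedge Rzy)).
F1: fails — Rdb but no z with Rdz and Rzb.
F2: fails — Rvu but no z with Rvz and Rzu.
F3: condition met.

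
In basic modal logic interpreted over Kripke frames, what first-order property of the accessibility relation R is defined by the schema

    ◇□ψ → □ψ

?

the Euclidean property

Replacing ψ by ¬ψ and contraposing gives the equivalent schema ◇ψ → □◇ψ.
Suppose ◇ψ→□◇ψ is valid. Take Rxy, Rxz and set V(ψ)={y}. Then ◇ψ at x, so □◇ψ at x, so ◇ψ at z, so some w with Rzw has ψ; w=y, i.e. Rzy. By symmetry of the argument, Ryz.
Conversely, any frame satisfying ∀x ∀y ∀z (Rxy ∧ Rxz → Ryz) validates the schema.
Frame condition: ∀x ∀y ∀z (Rxy ∧ Rxz → Ryz).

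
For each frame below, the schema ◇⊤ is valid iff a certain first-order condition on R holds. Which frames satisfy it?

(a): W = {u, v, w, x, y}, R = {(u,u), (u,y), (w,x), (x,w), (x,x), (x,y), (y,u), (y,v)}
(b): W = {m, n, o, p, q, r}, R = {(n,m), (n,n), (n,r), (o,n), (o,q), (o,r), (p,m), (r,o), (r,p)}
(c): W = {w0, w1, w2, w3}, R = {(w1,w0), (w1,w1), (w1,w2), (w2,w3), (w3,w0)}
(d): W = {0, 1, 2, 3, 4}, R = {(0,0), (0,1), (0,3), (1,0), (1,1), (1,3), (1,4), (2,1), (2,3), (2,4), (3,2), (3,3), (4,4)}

(d)

Frame correspondent (Sahlqvist): ∀x ∃y Rxy — i.e. seriality.
(a): fails — world v has no successor.
(b): fails — world m has no successor.
(c): fails — world w0 has no successor.
(d): satisfies the condition.
Valid on: (d).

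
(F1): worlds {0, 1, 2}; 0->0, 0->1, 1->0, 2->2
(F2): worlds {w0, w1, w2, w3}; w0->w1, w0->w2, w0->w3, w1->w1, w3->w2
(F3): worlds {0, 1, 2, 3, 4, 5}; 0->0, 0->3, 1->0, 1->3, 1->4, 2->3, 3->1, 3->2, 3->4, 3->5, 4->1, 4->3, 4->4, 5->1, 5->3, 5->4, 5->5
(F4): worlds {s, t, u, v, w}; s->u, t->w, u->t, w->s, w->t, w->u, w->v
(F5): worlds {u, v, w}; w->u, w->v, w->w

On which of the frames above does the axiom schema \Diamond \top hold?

The schema corresponds to seriality: \forall x \exists y Rxy.
(F1): ✓.
(F2): fails — world w2 has no successor.
(F3): ✓.
(F4): fails — world v has no successor.
(F5): fails — world u has no successor.

(F1), (F3)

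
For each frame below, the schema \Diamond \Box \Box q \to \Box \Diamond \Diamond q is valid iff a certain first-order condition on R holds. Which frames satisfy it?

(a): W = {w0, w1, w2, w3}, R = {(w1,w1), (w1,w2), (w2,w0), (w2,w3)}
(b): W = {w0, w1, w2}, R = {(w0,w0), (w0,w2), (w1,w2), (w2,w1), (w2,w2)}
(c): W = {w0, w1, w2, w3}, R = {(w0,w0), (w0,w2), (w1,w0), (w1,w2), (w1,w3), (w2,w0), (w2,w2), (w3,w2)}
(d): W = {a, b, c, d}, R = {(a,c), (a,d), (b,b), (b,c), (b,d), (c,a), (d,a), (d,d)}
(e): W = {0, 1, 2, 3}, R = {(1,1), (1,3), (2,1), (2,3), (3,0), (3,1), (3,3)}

Frame correspondent (Sahlqvist): \forall x \forall y \forall z ((xRy \wedge xRz) \to \exists w (y R^2 w \wedge z R^2 w)) — i.e. a generalized confluence (Geach) condition.
(a): fails — w1Rw1, w1Rw2 but no w with w1R²w and w2R²w.
(b): condition met.
(c): condition met.
(d): condition met.
(e): fails — 3R0, 3R0 but no w with 0R²w and 0R²w.

(b), (c), (d)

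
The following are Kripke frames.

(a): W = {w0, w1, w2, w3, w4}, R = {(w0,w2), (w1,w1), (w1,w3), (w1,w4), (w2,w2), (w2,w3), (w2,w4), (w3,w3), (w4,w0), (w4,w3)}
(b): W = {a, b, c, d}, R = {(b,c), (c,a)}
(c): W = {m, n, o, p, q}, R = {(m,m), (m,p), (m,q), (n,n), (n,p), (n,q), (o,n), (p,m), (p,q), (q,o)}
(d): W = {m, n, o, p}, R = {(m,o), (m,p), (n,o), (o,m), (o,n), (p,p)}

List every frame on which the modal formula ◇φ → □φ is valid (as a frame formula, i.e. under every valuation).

This is the axiom for partial functionality; its first-order frame correspondent is ∀x ∀y ∀z (Rxy ∧ Rxz → y = z).
(a): fails — w1 sees both w1 and w3.
(b): satisfies the condition.
(c): fails — m sees both m and p.
(d): fails — m sees both o and p.

(b)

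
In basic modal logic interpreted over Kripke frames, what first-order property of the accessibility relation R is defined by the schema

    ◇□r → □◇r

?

convergence

Suppose ◇□r→□◇r is valid. Take Rxy, Rxz and set V(r)={w : Ryw}. Then □r at y so ◇□r at x, so □◇r at x, so ◇r at z, giving w with Rzw and Ryw.
Conversely, on a frame with convergence the schema holds at every world under every valuation.
So the correspondent is convergence.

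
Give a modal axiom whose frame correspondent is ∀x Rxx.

□s → s

The condition is reflexivity. The T schema □s → s defines it.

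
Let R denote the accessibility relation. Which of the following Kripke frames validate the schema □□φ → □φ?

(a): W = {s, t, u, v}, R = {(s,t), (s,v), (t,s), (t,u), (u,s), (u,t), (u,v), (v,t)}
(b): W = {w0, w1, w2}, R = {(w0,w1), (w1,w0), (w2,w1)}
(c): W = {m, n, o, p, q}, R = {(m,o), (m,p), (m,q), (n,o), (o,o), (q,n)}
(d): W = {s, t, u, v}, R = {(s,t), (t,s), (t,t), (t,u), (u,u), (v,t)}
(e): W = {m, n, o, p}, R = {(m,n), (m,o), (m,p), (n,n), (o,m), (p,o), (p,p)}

(d)

Frame correspondent (Sahlqvist): ∀x ∀y (Rxy → ∃z (Rxz ∧ Rzy)) — i.e. density.
(a): fails — Rvt but no z with Rvz and Rzt.
(b): fails — Rw0w1 but no z with Rw0z and Rzw1.
(c): fails — Rqn but no z with Rqz and Rzn.
(d): satisfies the condition.
(e): fails — Rom but no z with Roz and Rzm.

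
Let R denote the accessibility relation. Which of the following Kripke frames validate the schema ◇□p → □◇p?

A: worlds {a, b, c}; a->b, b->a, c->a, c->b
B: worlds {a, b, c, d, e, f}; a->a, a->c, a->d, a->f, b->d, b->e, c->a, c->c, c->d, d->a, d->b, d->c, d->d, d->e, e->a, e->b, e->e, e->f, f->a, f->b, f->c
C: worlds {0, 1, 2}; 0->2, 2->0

Frame correspondent (Sahlqvist): ∀x ∀y ∀z (Rxy ∧ Rxz → ∃w (Ryw ∧ Rzw)) — i.e. convergence.
A: fails — Rca and Rcb but a and b have no common successor.
B: fails — Reb and Ref but b and f have no common successor.
C: condition met.

C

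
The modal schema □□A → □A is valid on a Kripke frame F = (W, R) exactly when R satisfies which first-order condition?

This is the C4 axiom.
It corresponds to density: ∀x ∀y (Rxy → ∃z (Rxz ∧ Rzy)).

density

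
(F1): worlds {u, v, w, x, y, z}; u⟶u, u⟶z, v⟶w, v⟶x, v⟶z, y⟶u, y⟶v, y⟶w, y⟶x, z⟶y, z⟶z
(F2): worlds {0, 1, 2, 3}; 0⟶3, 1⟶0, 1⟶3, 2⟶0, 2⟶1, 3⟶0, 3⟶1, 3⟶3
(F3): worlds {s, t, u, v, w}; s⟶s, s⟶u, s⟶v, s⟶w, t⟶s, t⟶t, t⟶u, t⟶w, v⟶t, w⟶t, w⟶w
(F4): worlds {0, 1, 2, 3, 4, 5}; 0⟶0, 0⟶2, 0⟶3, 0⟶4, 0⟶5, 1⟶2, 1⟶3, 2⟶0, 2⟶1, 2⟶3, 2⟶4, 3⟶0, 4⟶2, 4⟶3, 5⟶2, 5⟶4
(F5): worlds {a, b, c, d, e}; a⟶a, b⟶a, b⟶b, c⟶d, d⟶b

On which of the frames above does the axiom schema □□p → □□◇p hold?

Frame correspondent (Sahlqvist): ∀x ∀z (xR²z → ∃w (xR²w ∧ zRw)) — i.e. a generalized confluence (Geach) condition.
(F1): fails — vR²y but no t with vR²t and yRt.
(F2): holds.
(F3): fails — sR²u but no w* with sR²w* and uRw*.
(F4): holds.
(F5): holds.

(F2), (F4), (F5)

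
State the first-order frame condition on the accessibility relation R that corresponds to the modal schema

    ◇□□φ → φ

This is a Sahlqvist (Geach-type) schema ◇^1□^2φ → □^0◇^0φ.
Minimal-valuation argument: fix x; take any y with xR^1y and any z with xR^0z. Set V(φ) to the set of worlds R-reachable from y in exactly 2 steps. Then □^2φ holds at y, so the antecedent holds at x; validity forces ◇^0φ at z, giving a w with zR^0w and yR^2w.
First-order correspondent: ∀x ∀y (xRy → ∃w (yR²w ∧ x = w)).

∀x ∀y (xRy → ∃w (yR²w ∧ x = w))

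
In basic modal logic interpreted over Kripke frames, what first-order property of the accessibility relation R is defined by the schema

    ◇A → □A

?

Suppose ◇A→□A is valid. Take Rxy, Rxz and set V(A)={y}. Then ◇A at x, so □A at x, so A at z, i.e. z=y.
Conversely, any frame satisfying ∀x ∀y ∀z (Rxy ∧ Rxz → y = z) validates the schema.
Frame condition: ∀x ∀y ∀z (Rxy ∧ Rxz → y = z).

partial functionality: ∀x ∀y ∀z (Rxy ∧ Rxz → y = z)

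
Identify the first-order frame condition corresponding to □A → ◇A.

Suppose □A→◇A is valid. At any x set V(A)=W. Then □A at x, so ◇A at x, so x has a successor.
Conversely, on a frame with seriality the schema holds at every world under every valuation.
So the correspondent is seriality.

Seriality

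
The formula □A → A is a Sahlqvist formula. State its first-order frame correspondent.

reflexivity

This is the T axiom.
Its frame correspondent is reflexivity — ∀x Rxx.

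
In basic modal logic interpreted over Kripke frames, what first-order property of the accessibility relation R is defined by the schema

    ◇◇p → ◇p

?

Replacing p by ¬p and contraposing gives the equivalent schema □p → □□p.
Suppose □p→□□p is valid. Take Rxy, Ryz and set V(p)={w : Rxw}. Then □p at x, so □□p at x, so □p at y, so p at z, i.e. Rxz.
Conversely, any frame satisfying ∀x ∀y ∀z (Rxy ∧ Ryz → Rxz) validates the schema.
So the correspondent is transitivity.

transitivity: ∀x ∀y ∀z (Rxy ∧ Ryz → Rxz)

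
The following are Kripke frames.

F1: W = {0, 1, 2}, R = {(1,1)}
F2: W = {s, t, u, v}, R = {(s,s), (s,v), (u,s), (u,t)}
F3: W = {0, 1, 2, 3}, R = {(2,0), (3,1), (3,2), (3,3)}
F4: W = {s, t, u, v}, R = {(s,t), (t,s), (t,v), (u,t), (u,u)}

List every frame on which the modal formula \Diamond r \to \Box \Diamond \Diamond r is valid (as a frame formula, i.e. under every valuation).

F1

This is the axiom for a generalized confluence (Geach) condition; its first-order frame correspondent is \forall x \forall y \forall z ((xRy \wedge xRz) \to \exists w (y = w \wedge z R^2 w)).
F1: condition met.
F2: fails — sRs, sRv but no w with s=w and vR²w.
F3: fails — 2R0, 2R0 but no w with 0=w and 0R²w.
F4: fails — tRs, tRv but no w with s=w and vR²w.
Valid on: F1.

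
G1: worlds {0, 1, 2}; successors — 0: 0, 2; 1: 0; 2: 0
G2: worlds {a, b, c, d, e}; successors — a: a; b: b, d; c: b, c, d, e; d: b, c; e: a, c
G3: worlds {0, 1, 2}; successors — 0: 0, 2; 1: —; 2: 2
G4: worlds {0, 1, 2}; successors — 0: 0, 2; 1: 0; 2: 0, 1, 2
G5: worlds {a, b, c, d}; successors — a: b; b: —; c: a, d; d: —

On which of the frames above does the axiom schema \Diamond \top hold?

G1, G2, G4

This is the axiom for seriality; its first-order frame correspondent is \forall x \exists y Rxy.
G1: condition met.
G2: condition met.
G3: fails — world 1 has no successor.
G4: condition met.
G5: fails — world b has no successor.
Valid on: G1, G2, G4.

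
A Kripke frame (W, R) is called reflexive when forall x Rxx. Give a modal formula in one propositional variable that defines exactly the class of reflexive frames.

A defining formula is □s → s (the T axiom).
Suppose □s→s is valid. At any x set V(s)={w : Rxw}. Then □s holds at x, so s holds at x, i.e. Rxx.

□s → s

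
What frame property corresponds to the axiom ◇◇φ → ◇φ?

Replacing φ by ¬φ and contraposing gives the equivalent schema □φ → □□φ.
Suppose □φ→□□φ is valid. Take Rxy, Ryz and set V(φ)={w : Rxw}. Then □φ at x, so □□φ at x, so □φ at y, so φ at z, i.e. Rxz.

Transitivity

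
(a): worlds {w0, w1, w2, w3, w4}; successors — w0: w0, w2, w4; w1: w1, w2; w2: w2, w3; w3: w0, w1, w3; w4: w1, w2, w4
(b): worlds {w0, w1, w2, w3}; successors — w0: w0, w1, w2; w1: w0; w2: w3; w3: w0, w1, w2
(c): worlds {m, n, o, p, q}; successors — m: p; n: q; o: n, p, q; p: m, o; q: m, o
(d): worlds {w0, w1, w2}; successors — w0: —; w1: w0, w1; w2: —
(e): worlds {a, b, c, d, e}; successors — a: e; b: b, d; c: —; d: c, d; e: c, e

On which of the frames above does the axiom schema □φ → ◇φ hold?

The schema corresponds to seriality: ∀x ∃y Rxy.
(a): ✓.
(b): ✓.
(c): ✓.
(d): fails — world w0 has no successor.
(e): fails — world c has no successor.
Valid on: (a), (b), (c).

(a), (b), (c)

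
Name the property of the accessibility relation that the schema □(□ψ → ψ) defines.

This schema is the T□ axiom.
Its frame correspondent is shift-reflexivity — ∀x ∀y (Rxy → Ryy).

shift-reflexivity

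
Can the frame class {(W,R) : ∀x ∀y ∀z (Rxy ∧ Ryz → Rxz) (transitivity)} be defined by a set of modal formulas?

Yes: it is transitivity, defined by the 4 schema □q → □□q.
Suppose □q→□□q is valid. Take Rxy, Ryz and set V(q)={w : Rxw}. Then □q at x, so □□q at x, so □q at y, so q at z, i.e. Rxz.

Yes — defined by □q → □□q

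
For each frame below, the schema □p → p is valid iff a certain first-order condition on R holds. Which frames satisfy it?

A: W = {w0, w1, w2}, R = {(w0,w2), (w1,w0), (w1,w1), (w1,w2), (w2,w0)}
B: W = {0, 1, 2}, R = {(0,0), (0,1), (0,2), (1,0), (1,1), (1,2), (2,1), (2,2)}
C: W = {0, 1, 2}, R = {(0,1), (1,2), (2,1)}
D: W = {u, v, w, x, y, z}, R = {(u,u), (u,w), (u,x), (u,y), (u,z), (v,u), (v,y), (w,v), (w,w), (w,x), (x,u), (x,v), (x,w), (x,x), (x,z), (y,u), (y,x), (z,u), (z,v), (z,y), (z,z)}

The schema corresponds to reflexivity: ∀x Rxx.
A: fails — world w0 does not see itself.
B: condition met.
C: fails — world 0 does not see itself.
D: fails — world v does not see itself.
Valid on: B.

B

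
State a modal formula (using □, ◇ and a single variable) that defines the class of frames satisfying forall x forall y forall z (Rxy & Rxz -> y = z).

◇r → □r

The condition is partial functionality. The CD schema ◇r → □r defines it.
Suppose ◇r→□r is valid. Take Rxy, Rxz and set V(r)={y}. Then ◇r at x, so □r at x, so r at z, i.e. z=y.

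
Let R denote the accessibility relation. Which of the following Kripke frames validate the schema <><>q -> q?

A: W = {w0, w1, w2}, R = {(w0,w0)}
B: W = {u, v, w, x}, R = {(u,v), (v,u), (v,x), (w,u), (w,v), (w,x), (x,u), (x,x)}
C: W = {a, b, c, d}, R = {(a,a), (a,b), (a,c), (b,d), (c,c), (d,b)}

A

Frame correspondent (Sahlqvist): forall x forall y (x R^2 y -> exists w (y = w & x = w)) — i.e. a generalized confluence (Geach) condition.
A: satisfies the condition.
B: fails — uR²x but x ≠ u.
C: fails — aR²b but b ≠ a.
Valid on: A.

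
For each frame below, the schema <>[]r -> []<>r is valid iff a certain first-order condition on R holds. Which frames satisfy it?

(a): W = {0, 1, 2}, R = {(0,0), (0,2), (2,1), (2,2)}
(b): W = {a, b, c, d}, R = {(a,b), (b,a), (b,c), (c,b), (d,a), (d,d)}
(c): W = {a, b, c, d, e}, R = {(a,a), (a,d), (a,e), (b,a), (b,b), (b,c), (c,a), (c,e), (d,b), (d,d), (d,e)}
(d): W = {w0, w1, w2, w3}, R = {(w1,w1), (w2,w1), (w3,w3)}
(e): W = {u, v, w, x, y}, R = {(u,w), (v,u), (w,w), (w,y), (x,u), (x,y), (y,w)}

(d), (e)

The schema corresponds to convergence: forall x forall y forall z (Rxy & Rxz -> exists w (Ryw & Rzw)).
(a): fails — R22 and R21 but 2 and 1 have no common successor.
(b): fails — Rdd and Rda but d and a have no common successor.
(c): fails — Rae and Rae but e and e have no common successor.
(d): condition met.
(e): condition met.
Valid on: (d), (e).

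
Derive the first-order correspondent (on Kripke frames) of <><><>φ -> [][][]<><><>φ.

This is a Sahlqvist (Geach-type) schema ◇^3□^0φ → □^3◇^3φ.
Minimal-valuation argument: fix x; take any y with xR^3y and any z with xR^3z. Set V(φ) to the set of worlds R-reachable from y in exactly 0 steps. Then □^0φ holds at y, so the antecedent holds at x; validity forces ◇^3φ at z, giving a w with zR^3w and yR^0w.
First-order correspondent: forall x forall y forall z ((x R^3 y & x R^3 z) -> exists w (y = w & z R^3 w)).

forall x forall y forall z ((x R^3 y & x R^3 z) -> exists w (y = w & z R^3 w))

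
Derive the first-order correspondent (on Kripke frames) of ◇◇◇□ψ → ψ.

This is a Sahlqvist (Geach-type) schema ◇^3□^1ψ → □^0◇^0ψ.
First-order correspondent: ∀x ∀y (xR³y → ∃w (yRw ∧ x = w)).

∀x ∀y (xR³y → ∃w (yRw ∧ x = w))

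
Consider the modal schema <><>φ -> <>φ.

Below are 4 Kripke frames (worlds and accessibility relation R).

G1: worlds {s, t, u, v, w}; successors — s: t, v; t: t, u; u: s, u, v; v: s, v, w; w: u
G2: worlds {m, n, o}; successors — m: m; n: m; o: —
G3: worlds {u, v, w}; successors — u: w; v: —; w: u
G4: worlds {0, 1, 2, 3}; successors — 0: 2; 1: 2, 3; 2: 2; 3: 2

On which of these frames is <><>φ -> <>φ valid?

G2, G4

This is the axiom for transitivity; its first-order frame correspondent is forall x forall y forall z (Rxy & Ryz -> Rxz).
G1: fails — Ruv and Rvw but not Ruw.
G2: ✓.
G3: fails — Rwu and Ruw but not Rww.
G4: ✓.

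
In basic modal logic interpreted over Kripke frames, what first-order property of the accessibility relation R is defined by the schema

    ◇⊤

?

◇⊤ holds at w iff w has a successor, so frame-validity of ◇⊤ is exactly seriality. Equivalently via □A → ◇A:
Suppose □A→◇A is valid. At any x set V(A)=W. Then □A at x, so ◇A at x, so x has a successor.

seriality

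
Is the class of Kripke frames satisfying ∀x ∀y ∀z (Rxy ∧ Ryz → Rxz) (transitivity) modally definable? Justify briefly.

Yes: it is transitivity, defined by the 4 schema □r → □□r.

Yes — defined by □r → □□r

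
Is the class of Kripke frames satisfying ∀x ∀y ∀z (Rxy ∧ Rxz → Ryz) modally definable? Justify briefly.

The condition is the Euclidean property. A defining modal formula is ◇q → □◇q.
Suppose ◇q→□◇q is valid. Take Rxy, Rxz and set V(q)={y}. Then ◇q at x, so □◇q at x, so ◇q at z, so some w with Rzw has q; w=y, i.e. Rzy. By symmetry of the argument, Ryz.

Yes — defined by ◇q → □◇q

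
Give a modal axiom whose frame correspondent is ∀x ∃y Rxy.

The condition is seriality. The D schema □q → ◇q defines it.
Suppose □q→◇q is valid. At any x set V(q)=W. Then □q at x, so ◇q at x, so x has a successor.

□q → ◇q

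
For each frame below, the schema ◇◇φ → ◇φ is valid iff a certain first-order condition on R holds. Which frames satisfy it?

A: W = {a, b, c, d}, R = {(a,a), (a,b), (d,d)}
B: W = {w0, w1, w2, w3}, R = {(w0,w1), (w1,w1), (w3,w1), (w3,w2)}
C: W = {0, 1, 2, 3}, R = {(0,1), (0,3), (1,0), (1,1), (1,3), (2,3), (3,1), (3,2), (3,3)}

A, B

Frame correspondent (Sahlqvist): ∀x ∀y ∀z (Rxy ∧ Ryz → Rxz) — i.e. transitivity.
A: condition met.
B: condition met.
C: fails — R31 and R10 but not R30.
Valid on: A, B.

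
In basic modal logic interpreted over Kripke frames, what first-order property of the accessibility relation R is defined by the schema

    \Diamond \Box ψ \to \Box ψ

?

Equivalently (dual form): ◇ψ → □◇ψ.
Suppose ◇ψ→□◇ψ is valid. Take Rxy, Rxz and set V(ψ)={y}. Then ◇ψ at x, so □◇ψ at x, so ◇ψ at z, so some w with Rzw has ψ; w=y, i.e. Rzy. By symmetry of the argument, Ryz.

the Euclidean property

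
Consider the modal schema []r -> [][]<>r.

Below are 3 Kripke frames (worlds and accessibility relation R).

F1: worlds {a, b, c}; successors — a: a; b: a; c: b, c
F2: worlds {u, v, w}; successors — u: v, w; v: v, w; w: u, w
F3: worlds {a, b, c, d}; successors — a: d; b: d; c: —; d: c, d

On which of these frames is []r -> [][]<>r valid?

F2

The schema corresponds to a generalized confluence (Geach) condition: forall x forall z (x R^2 z -> exists w (xRw & zRw)).
F1: fails — cR²a but no w with cRw and aRw.
F2: holds.
F3: fails — aR²c but no w with aRw and cRw.
Valid on: F2.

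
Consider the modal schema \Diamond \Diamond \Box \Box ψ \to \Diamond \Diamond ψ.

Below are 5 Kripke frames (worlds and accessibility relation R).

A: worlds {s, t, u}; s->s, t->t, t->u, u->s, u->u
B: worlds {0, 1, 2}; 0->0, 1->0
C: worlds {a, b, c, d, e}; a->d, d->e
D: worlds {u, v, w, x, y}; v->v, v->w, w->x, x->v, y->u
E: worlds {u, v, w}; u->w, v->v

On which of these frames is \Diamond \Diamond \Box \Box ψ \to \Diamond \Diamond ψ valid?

This is the axiom for a generalized confluence (Geach) condition; its first-order frame correspondent is \forall x \forall y (x R^2 y \to \exists w (y R^2 w \wedge x R^2 w)).
A: condition met.
B: condition met.
C: fails — aR²e but no w with eR²w and aR²w.
D: condition met.
E: condition met.
Valid on: A, B, D, E.

A, B, D, E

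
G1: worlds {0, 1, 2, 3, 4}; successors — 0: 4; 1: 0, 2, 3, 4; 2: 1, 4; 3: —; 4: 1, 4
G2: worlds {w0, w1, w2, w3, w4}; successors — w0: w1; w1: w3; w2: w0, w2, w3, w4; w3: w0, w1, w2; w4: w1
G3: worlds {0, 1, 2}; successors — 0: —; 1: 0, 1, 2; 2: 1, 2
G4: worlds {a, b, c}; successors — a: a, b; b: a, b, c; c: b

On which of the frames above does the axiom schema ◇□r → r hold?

G4

Frame correspondent (Sahlqvist): ∀x ∀y (Rxy → Ryx) — i.e. symmetry.
G1: fails — R10 but not R01.
G2: fails — Rw2w4 but not Rw4w2.
G3: fails — R10 but not R01.
G4: ✓.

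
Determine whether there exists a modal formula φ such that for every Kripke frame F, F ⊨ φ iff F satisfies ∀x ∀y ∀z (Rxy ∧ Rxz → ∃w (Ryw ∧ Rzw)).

This is a Sahlqvist condition; the .2 axiom ◇□r → □◇r defines it.
Suppose ◇□r→□◇r is valid. Take Rxy, Rxz and set V(r)={w : Ryw}. Then □r at y so ◇□r at x, so □◇r at x, so ◇r at z, giving w with Rzw and Ryw.

Yes — defined by ◇□r → □◇r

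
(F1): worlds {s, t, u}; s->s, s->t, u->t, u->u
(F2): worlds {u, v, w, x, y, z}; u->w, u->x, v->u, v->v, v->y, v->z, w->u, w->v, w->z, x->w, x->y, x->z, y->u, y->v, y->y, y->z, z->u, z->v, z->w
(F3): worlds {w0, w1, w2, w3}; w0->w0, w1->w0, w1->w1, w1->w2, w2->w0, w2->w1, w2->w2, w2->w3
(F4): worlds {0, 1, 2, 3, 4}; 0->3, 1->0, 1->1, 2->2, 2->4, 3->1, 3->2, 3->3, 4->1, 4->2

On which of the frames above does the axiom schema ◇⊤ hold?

This is the axiom for seriality; its first-order frame correspondent is ∀x ∃y Rxy.
(F1): fails — world t has no successor.
(F2): holds.
(F3): fails — world w3 has no successor.
(F4): holds.

(F2), (F4)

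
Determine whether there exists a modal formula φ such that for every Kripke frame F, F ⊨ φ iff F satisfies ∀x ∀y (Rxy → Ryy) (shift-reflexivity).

Yes, by □(□p → p)

Yes: it is shift-reflexivity, defined by the T□ schema □(□p → p).
Suppose □(□p→p) is valid. Take Rxy and set V(p)={w : Ryw}. Then at y, □p holds; since □(□p→p) at x, □p→p at y, so p at y, i.e. Ryy.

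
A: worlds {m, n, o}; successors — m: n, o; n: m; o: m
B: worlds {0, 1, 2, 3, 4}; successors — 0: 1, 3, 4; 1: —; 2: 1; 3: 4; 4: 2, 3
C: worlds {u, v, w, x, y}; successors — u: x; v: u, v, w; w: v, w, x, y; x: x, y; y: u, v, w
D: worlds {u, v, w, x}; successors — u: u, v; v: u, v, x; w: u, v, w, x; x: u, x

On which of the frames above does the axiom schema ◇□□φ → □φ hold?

A

This is the axiom for a generalized confluence (Geach) condition; its first-order frame correspondent is ∀x ∀y ∀z ((xRy ∧ xRz) → ∃w (yR²w ∧ z = w)).
A: ✓.
B: fails — 0R1, 0R1 but no w with 1R²w and 1=w.
C: fails — vRu, vRu but no t with uR²t and u=t.
D: fails — wRu, wRw but no t with uR²t and w=t.
Valid on: A.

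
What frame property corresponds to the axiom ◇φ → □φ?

partial functionality: ∀x ∀y ∀z (Rxy ∧ Rxz → y = z)

This schema is the CD axiom.
Its frame correspondent is partial functionality — ∀x ∀y ∀z (Rxy ∧ Rxz → y = z).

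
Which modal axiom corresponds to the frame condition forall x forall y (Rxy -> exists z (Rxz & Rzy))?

The condition is density. The C4 schema □□q → □q defines it.

□□q → □q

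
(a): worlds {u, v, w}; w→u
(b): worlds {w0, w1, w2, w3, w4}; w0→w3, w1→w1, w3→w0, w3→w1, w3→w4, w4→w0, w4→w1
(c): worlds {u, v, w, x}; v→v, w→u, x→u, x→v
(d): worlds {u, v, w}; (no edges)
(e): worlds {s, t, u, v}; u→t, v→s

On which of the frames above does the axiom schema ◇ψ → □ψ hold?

This is the axiom for partial functionality; its first-order frame correspondent is ∀x ∀y ∀z (Rxy ∧ Rxz → y = z).
(a): ✓.
(b): fails — w3 sees both w0 and w1.
(c): fails — x sees both u and v.
(d): ✓.
(e): ✓.

(a), (d), (e)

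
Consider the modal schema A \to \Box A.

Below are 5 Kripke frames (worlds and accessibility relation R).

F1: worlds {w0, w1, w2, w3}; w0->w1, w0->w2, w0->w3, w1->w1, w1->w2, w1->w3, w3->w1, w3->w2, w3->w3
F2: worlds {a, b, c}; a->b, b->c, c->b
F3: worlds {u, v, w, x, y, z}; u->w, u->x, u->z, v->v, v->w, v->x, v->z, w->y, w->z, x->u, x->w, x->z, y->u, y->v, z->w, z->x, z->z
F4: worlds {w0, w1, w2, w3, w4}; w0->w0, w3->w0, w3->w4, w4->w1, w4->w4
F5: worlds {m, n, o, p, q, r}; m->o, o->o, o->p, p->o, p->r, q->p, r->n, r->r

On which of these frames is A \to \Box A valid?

This is the axiom for a generalized confluence (Geach) condition; its first-order frame correspondent is \forall x \forall z (xRz \to \exists w (x = w \wedge z = w)).
F1: fails — w0Rw1 but w0 ≠ w1.
F2: fails — aRb but a ≠ b.
F3: fails — uRw but u ≠ w.
F4: fails — w3Rw0 but w3 ≠ w0.
F5: fails — mRo but m ≠ o.
Valid on no frame.

none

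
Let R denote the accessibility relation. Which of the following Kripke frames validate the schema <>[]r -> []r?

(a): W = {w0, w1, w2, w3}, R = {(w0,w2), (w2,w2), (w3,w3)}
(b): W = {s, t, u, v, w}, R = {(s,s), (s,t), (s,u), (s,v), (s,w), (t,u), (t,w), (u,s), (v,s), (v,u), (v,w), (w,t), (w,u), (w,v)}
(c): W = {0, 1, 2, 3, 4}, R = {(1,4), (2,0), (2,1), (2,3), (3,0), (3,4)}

Frame correspondent (Sahlqvist): forall x forall y forall z (Rxy & Rxz -> Ryz) — i.e. the Euclidean property.
(a): satisfies the condition.
(b): fails — Rsv and Rsv but not Rvv.
(c): fails — R14 and R14 but not R44.

(a)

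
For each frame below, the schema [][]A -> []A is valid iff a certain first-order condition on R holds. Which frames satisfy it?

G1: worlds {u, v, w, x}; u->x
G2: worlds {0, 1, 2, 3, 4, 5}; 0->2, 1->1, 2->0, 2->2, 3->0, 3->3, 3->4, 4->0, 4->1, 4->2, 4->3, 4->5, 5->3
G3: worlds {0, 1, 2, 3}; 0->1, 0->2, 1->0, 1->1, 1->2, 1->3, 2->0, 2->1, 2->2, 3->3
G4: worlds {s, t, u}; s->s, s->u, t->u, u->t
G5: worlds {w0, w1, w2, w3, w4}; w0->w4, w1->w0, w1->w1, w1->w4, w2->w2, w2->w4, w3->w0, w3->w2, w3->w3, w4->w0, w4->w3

G3

This is the axiom for density; its first-order frame correspondent is forall x forall y (Rxy -> exists z (Rxz & Rzy)).
G1: fails — Rux but no z with Ruz and Rzx.
G2: fails — R45 but no z with R4z and Rz5.
G3: ✓.
G4: fails — Rut but no z with Ruz and Rzt.
G5: fails — Rw0w4 but no z with Rw0z and Rzw4.
Valid on: G3.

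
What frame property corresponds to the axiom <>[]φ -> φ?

This is a form of the B axiom.
Its frame correspondent is symmetry — forall x forall y (Rxy -> Ryx).

Symmetry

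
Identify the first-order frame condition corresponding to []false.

This schema is the Ver axiom.
It corresponds to emptiness of R: forall x forall y ~Rxy.

emptiness of R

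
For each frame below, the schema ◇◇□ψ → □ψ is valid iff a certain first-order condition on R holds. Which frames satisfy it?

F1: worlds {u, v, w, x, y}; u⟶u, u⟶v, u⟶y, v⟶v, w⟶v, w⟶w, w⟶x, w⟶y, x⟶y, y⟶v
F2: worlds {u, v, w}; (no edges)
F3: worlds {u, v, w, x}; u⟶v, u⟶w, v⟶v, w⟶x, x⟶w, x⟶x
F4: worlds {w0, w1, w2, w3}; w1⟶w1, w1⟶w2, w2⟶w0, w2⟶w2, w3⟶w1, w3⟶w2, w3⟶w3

F2

This is the axiom for a generalized confluence (Geach) condition; its first-order frame correspondent is ∀x ∀y ∀z ((xR²y ∧ xRz) → ∃w (yRw ∧ z = w)).
F1: fails — uR²v, uRu but no t with vRt and u=t.
F2: ✓.
F3: fails — uR²v, uRw but no t with vRt and w=t.
F4: fails — w1R²w0, w1Rw1 but no w with w0Rw and w1=w.
Valid on: F2.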